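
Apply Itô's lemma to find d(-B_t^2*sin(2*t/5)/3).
d(-B_t^2*sin(2*t/5)/3) = (-2*B_t^2*cos(2*t/5)/15 - sin(2*t/5)/3) dt + (-2*B_t*sin(2*t/5)/3) dB_t

Itô's formula for f(t, x): d f(t, B_t) = (f_t + (1/2) f_xx) dt + f_x dB_t. Compute partials of f(t, x) = -x^2*sin(2*t/5)/3:
  f_t(t,x)  = -2*x^2*cos(2*t/5)/15
  f_x(t,x)  = -2*x*sin(2*t/5)/3
  f_xx(t,x) = -2*sin(2*t/5)/3
Assemble drift = f_t + (1/2) f_xx = -2*x^2*cos(2*t/5)/15 - sin(2*t/5)/3 and diffusion = f_x = -2*x*sin(2*t/5)/3. Substituting x = B_t:
  d(-B_t^2*sin(2*t/5)/3) = (-2*B_t^2*cos(2*t/5)/15 - sin(2*t/5)/3) dt + (-2*B_t*sin(2*t/5)/3) dB_t.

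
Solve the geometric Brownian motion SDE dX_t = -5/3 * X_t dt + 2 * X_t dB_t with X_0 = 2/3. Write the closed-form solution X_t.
X_t = 2/3 * exp((-11/3) * t + (2) * B_t)

For GBM dX = mu X dt + sigma X dB with X_0 = x_0, apply Itô to Y = log X: dY = (mu - sigma^2/2) dt + sigma dB, so Y_t = log(x_0) + (mu - sigma^2/2) t + sigma B_t and hence X_t = x_0 * exp((mu - sigma^2/2) t + sigma B_t).
With mu = -5/3, sigma = 2, x_0 = 2/3, this gives:
  X_t = 2/3 * exp((-11/3) * t + (2) * B_t).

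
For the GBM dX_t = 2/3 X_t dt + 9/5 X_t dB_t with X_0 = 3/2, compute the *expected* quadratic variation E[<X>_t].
E[<X>_t] = 2187*exp(343*t/75)/1372 - 2187/1372

<X>_t = int_0^t ((9/5) * X_s)^2 ds. Taking expectation inside the integral: E[<X>_t] = (9/5)^2 * int_0^t E[X_s^2] ds. For GBM, E[X_s^2] = x_0^2 * exp((2 mu + sigma^2) s). Integrating:
  E[<X>_t] = (9/5)^2 * (3/2)^2 * (exp((2*(2/3) + (9/5)^2) t) - 1) / (2*(2/3) + (9/5)^2)
           = (9/5)^2 * (3/2)^2 * (exp((343/75) t) - 1) / (343/75) = 2187*exp(343*t/75)/1372 - 2187/1372.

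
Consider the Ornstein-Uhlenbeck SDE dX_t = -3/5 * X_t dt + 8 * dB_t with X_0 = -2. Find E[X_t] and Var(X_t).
E[X_t] = -2*exp(-3*t/5); Var(X_t) = 160/3 - 160*exp(-6*t/5)/3

The OU SDE dX = -theta X dt + sigma dB admits the integrating factor exp(theta t): d(exp(theta t) X_t) = sigma exp(theta t) dB_t. Integrating from 0 to t:
  X_t = x_0 * exp(-theta t) + sigma * int_0^t exp(-theta (t-s)) dB_s.
The Itô integral has mean 0 and (by the Itô isometry) variance sigma^2 * int_0^t exp(-2 theta (t - s)) ds = sigma^2 * (1 - exp(-2 theta t)) / (2 theta).
With theta = 3/5, sigma = 8, x_0 = -2:
  E[X_t] = -2 * exp(-3/5 t) = -2*exp(-3*t/5)
  Var(X_t) = (8)^2 * (1 - exp(-2*3/5 t)) / (2 * 3/5) = 160/3 - 160*exp(-6*t/5)/3.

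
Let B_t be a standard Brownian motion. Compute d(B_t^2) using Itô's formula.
d(B_t^2) = (1) dt + (2*B_t) dB_t

Itô's formula for f(B_t) gives d f(B_t) = f'(B_t) dB_t + (1/2) f''(B_t) dt. Compute derivatives of f(x) = x^2:
  f'(x)  = 2*x
  f''(x) = 2
Substitute x = B_t and multiply the f'' term by 1/2:
  drift     = (1/2) * (2) evaluated at B_t = 1
  diffusion = (2*x) evaluated at B_t = 2*B_t
Therefore d(B_t^2) = (1) dt + (2*B_t) dB_t.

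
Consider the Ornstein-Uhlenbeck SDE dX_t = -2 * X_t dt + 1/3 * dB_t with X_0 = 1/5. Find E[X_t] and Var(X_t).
E[X_t] = exp(-2*t)/5; Var(X_t) = 1/36 - exp(-4*t)/36

The OU SDE dX = -theta X dt + sigma dB admits the integrating factor exp(theta t): d(exp(theta t) X_t) = sigma exp(theta t) dB_t. Integrating from 0 to t:
  X_t = x_0 * exp(-theta t) + sigma * int_0^t exp(-theta (t-s)) dB_s.
The Itô integral has mean 0 and (by the Itô isometry) variance sigma^2 * int_0^t exp(-2 theta (t - s)) ds = sigma^2 * (1 - exp(-2 theta t)) / (2 theta).
With theta = 2, sigma = 1/3, x_0 = 1/5:
  E[X_t] = 1/5 * exp(-2 t) = exp(-2*t)/5
  Var(X_t) = (1/3)^2 * (1 - exp(-2*2 t)) / (2 * 2) = 1/36 - exp(-4*t)/36.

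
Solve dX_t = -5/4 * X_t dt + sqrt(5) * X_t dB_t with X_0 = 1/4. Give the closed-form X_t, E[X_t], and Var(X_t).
X_t = 1/4 * exp((-15/4) t + (sqrt(5)) B_t); E[X_t] = exp(-5*t/4)/4; Var(X_t) = sinh(5*t/2)/8

For GBM dX = mu X dt + sigma X dB with X_0 = x_0, apply Itô to Y = log X: dY = (mu - sigma^2/2) dt + sigma dB, so Y_t = log(x_0) + (mu - sigma^2/2) t + sigma B_t and hence X_t = x_0 * exp((mu - sigma^2/2) t + sigma B_t).
With mu = -5/4, sigma = sqrt(5), x_0 = 1/4, this gives:
  X_t = 1/4 * exp((-15/4) * t + (sqrt(5)) * B_t).
Since sigma*B_t ~ Normal(0, sigma^2 t), E[exp(sigma*B_t)] = exp(sigma^2 t / 2); so E[X_t] = x_0 * exp((mu - sigma^2/2) t) * exp(sigma^2 t / 2) = x_0 * exp(mu t) = exp(-5*t/4)/4.
Var(X_t) = E[X_t^2] - (E[X_t])^2 = x_0^2 * exp(2 mu t) * (exp(sigma^2 t) - 1) = sinh(5*t/2)/8.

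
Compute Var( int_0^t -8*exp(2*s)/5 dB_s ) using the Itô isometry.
Var = 16*exp(4*t)/25 - 16/25

The Itô integral of a deterministic integrand f(s) has mean 0 because each increment f(s) * (B_{s+ds} - B_s) has mean 0. By the Itô isometry:
  Var( int_0^t f(s) dB_s ) = E[ (int_0^t f(s) dB_s)^2 ] = int_0^t f(s)^2 ds.
Here f(s) = -8*exp(2*s)/5, so f(s)^2 = 64*exp(4*s)/25. Integrate:
  int_0^t (64*exp(4*s)/25) ds = 16*exp(4*t)/25 - 16/25.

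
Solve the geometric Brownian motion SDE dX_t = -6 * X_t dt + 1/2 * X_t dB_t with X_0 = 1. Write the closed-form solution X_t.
X_t = 1 * exp((-49/8) * t + (1/2) * B_t)

For GBM dX = mu X dt + sigma X dB with X_0 = x_0, apply Itô to Y = log X: dY = (mu - sigma^2/2) dt + sigma dB, so Y_t = log(x_0) + (mu - sigma^2/2) t + sigma B_t and hence X_t = x_0 * exp((mu - sigma^2/2) t + sigma B_t).
With mu = -6, sigma = 1/2, x_0 = 1, this gives:
  X_t = 1 * exp((-49/8) * t + (1/2) * B_t).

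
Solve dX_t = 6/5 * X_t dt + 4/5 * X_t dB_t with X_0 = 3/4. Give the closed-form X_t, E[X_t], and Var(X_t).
X_t = 3/4 * exp((22/25) t + (4/5) B_t); E[X_t] = 3*exp(6*t/5)/4; Var(X_t) = 9*(exp(16*t/25) - 1)*exp(12*t/5)/16

For GBM dX = mu X dt + sigma X dB with X_0 = x_0, apply Itô to Y = log X: dY = (mu - sigma^2/2) dt + sigma dB, so Y_t = log(x_0) + (mu - sigma^2/2) t + sigma B_t and hence X_t = x_0 * exp((mu - sigma^2/2) t + sigma B_t).
With mu = 6/5, sigma = 4/5, x_0 = 3/4, this gives:
  X_t = 3/4 * exp((22/25) * t + (4/5) * B_t).
Since sigma*B_t ~ Normal(0, sigma^2 t), E[exp(sigma*B_t)] = exp(sigma^2 t / 2); so E[X_t] = x_0 * exp((mu - sigma^2/2) t) * exp(sigma^2 t / 2) = x_0 * exp(mu t) = 3*exp(6*t/5)/4.
Var(X_t) = E[X_t^2] - (E[X_t])^2 = x_0^2 * exp(2 mu t) * (exp(sigma^2 t) - 1) = 9*(exp(16*t/25) - 1)*exp(12*t/5)/16.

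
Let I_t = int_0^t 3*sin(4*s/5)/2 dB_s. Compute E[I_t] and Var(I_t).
E[I_t] = 0; Var(I_t) = 9*t/8 - 45*sin(4*t/5)*cos(4*t/5)/32

The Itô integral of a deterministic integrand f(s) has mean 0 because each increment f(s) * (B_{s+ds} - B_s) has mean 0. By the Itô isometry:
  Var( int_0^t f(s) dB_s ) = E[ (int_0^t f(s) dB_s)^2 ] = int_0^t f(s)^2 ds.
Here f(s) = 3*sin(4*s/5)/2, so f(s)^2 = 9*sin(4*s/5)^2/4. Integrate:
  int_0^t (9*sin(4*s/5)^2/4) ds = 9*t/8 - 45*sin(4*t/5)*cos(4*t/5)/32.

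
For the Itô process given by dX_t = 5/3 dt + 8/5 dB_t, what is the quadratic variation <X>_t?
<X>_t = 64*t/25

For an Itô process dX_t = a(t) dt + b(t) dB_t, the quadratic variation is <X>_t = int_0^t b(s)^2 ds (the drift term does not contribute). Here b(s) = 8/5, so
  b(s)^2 = 64/25.
Integrating from 0 to t:
  <X>_t = int_0^t (64/25) ds = 64*t/25.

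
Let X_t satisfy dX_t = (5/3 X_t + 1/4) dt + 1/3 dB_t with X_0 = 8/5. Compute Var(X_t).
Var(X_t) = exp(10*t/3)/30 - 1/30

The variance V(t) = Var(X_t) satisfies V'(t) = 2 a V(t) + c^2 with V(0) = 0 (drift coefficient is linear in X, diffusion is constant). With a = 5/3, c = 1/3, the solution is
  V(t) = (c^2 / (2 a)) * (exp(2 a t) - 1)
       = ((1/3)^2 / (2*(5/3))) * (exp((10/3) t) - 1)
       = exp(10*t/3)/30 - 1/30.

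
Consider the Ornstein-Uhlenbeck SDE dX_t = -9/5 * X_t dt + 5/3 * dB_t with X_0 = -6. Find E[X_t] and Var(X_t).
E[X_t] = -6*exp(-9*t/5); Var(X_t) = 125/162 - 125*exp(-18*t/5)/162

The OU SDE dX = -theta X dt + sigma dB admits the integrating factor exp(theta t): d(exp(theta t) X_t) = sigma exp(theta t) dB_t. Integrating from 0 to t:
  X_t = x_0 * exp(-theta t) + sigma * int_0^t exp(-theta (t-s)) dB_s.
The Itô integral has mean 0 and (by the Itô isometry) variance sigma^2 * int_0^t exp(-2 theta (t - s)) ds = sigma^2 * (1 - exp(-2 theta t)) / (2 theta).
With theta = 9/5, sigma = 5/3, x_0 = -6:
  E[X_t] = -6 * exp(-9/5 t) = -6*exp(-9*t/5)
  Var(X_t) = (5/3)^2 * (1 - exp(-2*9/5 t)) / (2 * 9/5) = 125/162 - 125*exp(-18*t/5)/162.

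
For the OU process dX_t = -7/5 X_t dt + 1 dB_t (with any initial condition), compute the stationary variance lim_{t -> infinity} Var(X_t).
lim Var(X_t) = 5/14

The OU SDE dX = -theta X dt + sigma dB admits the integrating factor exp(theta t): d(exp(theta t) X_t) = sigma exp(theta t) dB_t. Integrating from 0 to t gives X_t = x_0 * exp(-theta t) + sigma * int_0^t exp(-theta (t-s)) dB_s for any initial x_0. The Itô integral has variance (by the Itô isometry) sigma^2 * int_0^t exp(-2 theta (t - s)) ds = sigma^2 * (1 - exp(-2 theta t)) / (2 theta), independent of x_0.
With theta = 7/5, sigma = 1:
  Var(X_t) = (1)^2 * (1 - exp(-2*7/5 t)) / (2 * 7/5) = 5/14 - 5*exp(-14*t/5)/14.
As t -> infinity, exp(-2*7/5 t) -> 0, so the stationary variance is sigma^2 / (2 theta) = 5/14.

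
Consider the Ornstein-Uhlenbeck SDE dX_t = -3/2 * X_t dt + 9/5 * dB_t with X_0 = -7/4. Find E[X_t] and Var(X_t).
E[X_t] = -7*exp(-3*t/2)/4; Var(X_t) = 27/25 - 27*exp(-3*t)/25

The OU SDE dX = -theta X dt + sigma dB admits the integrating factor exp(theta t): d(exp(theta t) X_t) = sigma exp(theta t) dB_t. Integrating from 0 to t:
  X_t = x_0 * exp(-theta t) + sigma * int_0^t exp(-theta (t-s)) dB_s.
The Itô integral has mean 0 and (by the Itô isometry) variance sigma^2 * int_0^t exp(-2 theta (t - s)) ds = sigma^2 * (1 - exp(-2 theta t)) / (2 theta).
With theta = 3/2, sigma = 9/5, x_0 = -7/4:
  E[X_t] = -7/4 * exp(-3/2 t) = -7*exp(-3*t/2)/4
  Var(X_t) = (9/5)^2 * (1 - exp(-2*3/2 t)) / (2 * 3/2) = 27/25 - 27*exp(-3*t)/25.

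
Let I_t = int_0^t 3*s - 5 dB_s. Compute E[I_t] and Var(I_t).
E[I_t] = 0; Var(I_t) = t*(3*t^2 - 15*t + 25)

The Itô integral of a deterministic integrand f(s) has mean 0 because each increment f(s) * (B_{s+ds} - B_s) has mean 0. By the Itô isometry:
  Var( int_0^t f(s) dB_s ) = E[ (int_0^t f(s) dB_s)^2 ] = int_0^t f(s)^2 ds.
Here f(s) = 3*s - 5, so f(s)^2 = (3*s - 5)^2. Integrate:
  int_0^t ((3*s - 5)^2) ds = t*(3*t^2 - 15*t + 25).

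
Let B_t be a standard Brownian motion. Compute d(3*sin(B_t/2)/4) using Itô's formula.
d(3*sin(B_t/2)/4) = (-3*sin(B_t/2)/32) dt + (3*cos(B_t/2)/8) dB_t

Itô's formula for f(B_t) gives d f(B_t) = f'(B_t) dB_t + (1/2) f''(B_t) dt. Compute derivatives of f(x) = 3*sin(x/2)/4:
  f'(x)  = 3*cos(x/2)/8
  f''(x) = -3*sin(x/2)/16
Substitute x = B_t and multiply the f'' term by 1/2:
  drift     = (1/2) * (-3*sin(x/2)/16) evaluated at B_t = -3*sin(B_t/2)/32
  diffusion = (3*cos(x/2)/8) evaluated at B_t = 3*cos(B_t/2)/8
Therefore d(3*sin(B_t/2)/4) = (-3*sin(B_t/2)/32) dt + (3*cos(B_t/2)/8) dB_t.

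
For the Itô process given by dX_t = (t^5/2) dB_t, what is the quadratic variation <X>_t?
<X>_t = t^11/44

For an Itô process dX_t = a(t) dt + b(t) dB_t, the quadratic variation is <X>_t = int_0^t b(s)^2 ds (the drift term does not contribute). Here b(s) = s^5/2, so
  b(s)^2 = s^10/4.
Integrating from 0 to t:
  <X>_t = int_0^t (s^10/4) ds = t^11/44.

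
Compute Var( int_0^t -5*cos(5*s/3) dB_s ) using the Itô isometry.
Var = 25*t/2 + 15*sin(10*t/3)/4

The Itô integral of a deterministic integrand f(s) has mean 0 because each increment f(s) * (B_{s+ds} - B_s) has mean 0. By the Itô isometry:
  Var( int_0^t f(s) dB_s ) = E[ (int_0^t f(s) dB_s)^2 ] = int_0^t f(s)^2 ds.
Here f(s) = -5*cos(5*s/3), so f(s)^2 = 25*cos(5*s/3)^2. Integrate:
  int_0^t (25*cos(5*s/3)^2) ds = 25*t/2 + 15*sin(10*t/3)/4.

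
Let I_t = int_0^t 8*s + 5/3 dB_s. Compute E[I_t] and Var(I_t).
E[I_t] = 0; Var(I_t) = t*(192*t^2 + 120*t + 25)/9

The Itô integral of a deterministic integrand f(s) has mean 0 because each increment f(s) * (B_{s+ds} - B_s) has mean 0. By the Itô isometry:
  Var( int_0^t f(s) dB_s ) = E[ (int_0^t f(s) dB_s)^2 ] = int_0^t f(s)^2 ds.
Here f(s) = 8*s + 5/3, so f(s)^2 = (24*s + 5)^2/9. Integrate:
  int_0^t ((24*s + 5)^2/9) ds = t*(192*t^2 + 120*t + 25)/9.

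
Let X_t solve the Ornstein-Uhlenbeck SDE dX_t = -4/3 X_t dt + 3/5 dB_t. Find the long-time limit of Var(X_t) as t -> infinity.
lim Var(X_t) = 27/200

The OU SDE dX = -theta X dt + sigma dB admits the integrating factor exp(theta t): d(exp(theta t) X_t) = sigma exp(theta t) dB_t. Integrating from 0 to t gives X_t = x_0 * exp(-theta t) + sigma * int_0^t exp(-theta (t-s)) dB_s for any initial x_0. The Itô integral has variance (by the Itô isometry) sigma^2 * int_0^t exp(-2 theta (t - s)) ds = sigma^2 * (1 - exp(-2 theta t)) / (2 theta), independent of x_0.
With theta = 4/3, sigma = 3/5:
  Var(X_t) = (3/5)^2 * (1 - exp(-2*4/3 t)) / (2 * 4/3) = 27/200 - 27*exp(-8*t/3)/200.
As t -> infinity, exp(-2*4/3 t) -> 0, so the stationary variance is sigma^2 / (2 theta) = 27/200.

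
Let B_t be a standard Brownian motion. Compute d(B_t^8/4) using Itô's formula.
d(B_t^8/4) = (7*B_t^6) dt + (2*B_t^7) dB_t

Itô's formula for f(B_t) gives d f(B_t) = f'(B_t) dB_t + (1/2) f''(B_t) dt. Compute derivatives of f(x) = x^8/4:
  f'(x)  = 2*x^7
  f''(x) = 14*x^6
Substitute x = B_t and multiply the f'' term by 1/2:
  drift     = (1/2) * (14*x^6) evaluated at B_t = 7*B_t^6
  diffusion = (2*x^7) evaluated at B_t = 2*B_t^7
Therefore d(B_t^8/4) = (7*B_t^6) dt + (2*B_t^7) dB_t.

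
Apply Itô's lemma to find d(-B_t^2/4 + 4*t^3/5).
d(-B_t^2/4 + 4*t^3/5) = (12*t^2/5 - 1/4) dt + (-B_t/2) dB_t

Itô's formula for f(t, x): d f(t, B_t) = (f_t + (1/2) f_xx) dt + f_x dB_t. Compute partials of f(t, x) = 4*t^3/5 - x^2/4:
  f_t(t,x)  = 12*t^2/5
  f_x(t,x)  = -x/2
  f_xx(t,x) = -1/2
Assemble drift = f_t + (1/2) f_xx = 12*t^2/5 - 1/4 and diffusion = f_x = -x/2. Substituting x = B_t:
  d(-B_t^2/4 + 4*t^3/5) = (12*t^2/5 - 1/4) dt + (-B_t/2) dB_t.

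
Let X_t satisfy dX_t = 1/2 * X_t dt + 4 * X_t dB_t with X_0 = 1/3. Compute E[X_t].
E[X_t] = exp(t/2)/3

For GBM dX = mu X dt + sigma X dB with X_0 = x_0, apply Itô to Y = log X: dY = (mu - sigma^2/2) dt + sigma dB, so Y_t = log(x_0) + (mu - sigma^2/2) t + sigma B_t and hence X_t = x_0 * exp((mu - sigma^2/2) t + sigma B_t).
With mu = 1/2, sigma = 4, x_0 = 1/3, this gives:
  X_t = 1/3 * exp((-15/2) * t + (4) * B_t).
Since sigma*B_t ~ Normal(0, sigma^2 t), E[exp(sigma*B_t)] = exp(sigma^2 t / 2); so E[X_t] = x_0 * exp((mu - sigma^2/2) t) * exp(sigma^2 t / 2) = x_0 * exp(mu t) = exp(t/2)/3.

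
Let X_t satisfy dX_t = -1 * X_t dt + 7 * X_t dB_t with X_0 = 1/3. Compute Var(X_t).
Var(X_t) = (exp(49*t) - 1)*exp(-2*t)/9

For GBM dX = mu X dt + sigma X dB with X_0 = x_0, apply Itô to Y = log X: dY = (mu - sigma^2/2) dt + sigma dB, so Y_t = log(x_0) + (mu - sigma^2/2) t + sigma B_t and hence X_t = x_0 * exp((mu - sigma^2/2) t + sigma B_t).
With mu = -1, sigma = 7, x_0 = 1/3, this gives:
  X_t = 1/3 * exp((-51/2) * t + (7) * B_t).
Since sigma*B_t ~ Normal(0, sigma^2 t), E[exp(sigma*B_t)] = exp(sigma^2 t / 2); so E[X_t] = x_0 * exp((mu - sigma^2/2) t) * exp(sigma^2 t / 2) = x_0 * exp(mu t) = exp(-t)/3.
Var(X_t) = E[X_t^2] - (E[X_t])^2 = x_0^2 * exp(2 mu t) * (exp(sigma^2 t) - 1) = (exp(49*t) - 1)*exp(-2*t)/9.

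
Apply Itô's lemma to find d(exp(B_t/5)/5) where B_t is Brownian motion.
d(exp(B_t/5)/5) = (exp(B_t/5)/250) dt + (exp(B_t/5)/25) dB_t

Itô's formula for f(B_t) gives d f(B_t) = f'(B_t) dB_t + (1/2) f''(B_t) dt. Compute derivatives of f(x) = exp(x/5)/5:
  f'(x)  = exp(x/5)/25
  f''(x) = exp(x/5)/125
Substitute x = B_t and multiply the f'' term by 1/2:
  drift     = (1/2) * (exp(x/5)/125) evaluated at B_t = exp(B_t/5)/250
  diffusion = (exp(x/5)/25) evaluated at B_t = exp(B_t/5)/25
Therefore d(exp(B_t/5)/5) = (exp(B_t/5)/250) dt + (exp(B_t/5)/25) dB_t.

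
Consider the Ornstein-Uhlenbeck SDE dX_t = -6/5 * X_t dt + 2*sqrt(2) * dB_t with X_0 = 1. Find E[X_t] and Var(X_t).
E[X_t] = exp(-6*t/5); Var(X_t) = 10/3 - 10*exp(-12*t/5)/3

The OU SDE dX = -theta X dt + sigma dB admits the integrating factor exp(theta t): d(exp(theta t) X_t) = sigma exp(theta t) dB_t. Integrating from 0 to t:
  X_t = x_0 * exp(-theta t) + sigma * int_0^t exp(-theta (t-s)) dB_s.
The Itô integral has mean 0 and (by the Itô isometry) variance sigma^2 * int_0^t exp(-2 theta (t - s)) ds = sigma^2 * (1 - exp(-2 theta t)) / (2 theta).
With theta = 6/5, sigma = 2*sqrt(2), x_0 = 1:
  E[X_t] = 1 * exp(-6/5 t) = exp(-6*t/5)
  Var(X_t) = (2*sqrt(2))^2 * (1 - exp(-2*6/5 t)) / (2 * 6/5) = 10/3 - 10*exp(-12*t/5)/3.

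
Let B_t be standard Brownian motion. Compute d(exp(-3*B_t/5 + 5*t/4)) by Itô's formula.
d(exp(-3*B_t/5 + 5*t/4)) = (143*exp(-3*B_t/5 + 5*t/4)/100) dt + (-3*exp(-3*B_t/5 + 5*t/4)/5) dB_t

Itô's formula for f(t, x): d f(t, B_t) = (f_t + (1/2) f_xx) dt + f_x dB_t. Compute partials of f(t, x) = exp(5*t/4 - 3*x/5):
  f_t(t,x)  = 5*exp(5*t/4 - 3*x/5)/4
  f_x(t,x)  = -3*exp(5*t/4 - 3*x/5)/5
  f_xx(t,x) = 9*exp(5*t/4 - 3*x/5)/25
Assemble drift = f_t + (1/2) f_xx = 143*exp(5*t/4 - 3*x/5)/100 and diffusion = f_x = -3*exp(5*t/4 - 3*x/5)/5. Substituting x = B_t:
  d(exp(-3*B_t/5 + 5*t/4)) = (143*exp(-3*B_t/5 + 5*t/4)/100) dt + (-3*exp(-3*B_t/5 + 5*t/4)/5) dB_t.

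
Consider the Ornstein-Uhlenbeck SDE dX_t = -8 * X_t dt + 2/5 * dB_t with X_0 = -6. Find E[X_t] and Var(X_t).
E[X_t] = -6*exp(-8*t); Var(X_t) = 1/100 - exp(-16*t)/100

The OU SDE dX = -theta X dt + sigma dB admits the integrating factor exp(theta t): d(exp(theta t) X_t) = sigma exp(theta t) dB_t. Integrating from 0 to t:
  X_t = x_0 * exp(-theta t) + sigma * int_0^t exp(-theta (t-s)) dB_s.
The Itô integral has mean 0 and (by the Itô isometry) variance sigma^2 * int_0^t exp(-2 theta (t - s)) ds = sigma^2 * (1 - exp(-2 theta t)) / (2 theta).
With theta = 8, sigma = 2/5, x_0 = -6:
  E[X_t] = -6 * exp(-8 t) = -6*exp(-8*t)
  Var(X_t) = (2/5)^2 * (1 - exp(-2*8 t)) / (2 * 8) = 1/100 - exp(-16*t)/100.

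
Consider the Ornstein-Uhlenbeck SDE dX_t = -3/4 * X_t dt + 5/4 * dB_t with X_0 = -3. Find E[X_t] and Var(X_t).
E[X_t] = -3*exp(-3*t/4); Var(X_t) = 25/24 - 25*exp(-3*t/2)/24

The OU SDE dX = -theta X dt + sigma dB admits the integrating factor exp(theta t): d(exp(theta t) X_t) = sigma exp(theta t) dB_t. Integrating from 0 to t:
  X_t = x_0 * exp(-theta t) + sigma * int_0^t exp(-theta (t-s)) dB_s.
The Itô integral has mean 0 and (by the Itô isometry) variance sigma^2 * int_0^t exp(-2 theta (t - s)) ds = sigma^2 * (1 - exp(-2 theta t)) / (2 theta).
With theta = 3/4, sigma = 5/4, x_0 = -3:
  E[X_t] = -3 * exp(-3/4 t) = -3*exp(-3*t/4)
  Var(X_t) = (5/4)^2 * (1 - exp(-2*3/4 t)) / (2 * 3/4) = 25/24 - 25*exp(-3*t/2)/24.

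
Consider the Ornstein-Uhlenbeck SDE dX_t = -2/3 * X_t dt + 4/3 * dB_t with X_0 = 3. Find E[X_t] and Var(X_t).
E[X_t] = 3*exp(-2*t/3); Var(X_t) = 4/3 - 4*exp(-4*t/3)/3

The OU SDE dX = -theta X dt + sigma dB admits the integrating factor exp(theta t): d(exp(theta t) X_t) = sigma exp(theta t) dB_t. Integrating from 0 to t:
  X_t = x_0 * exp(-theta t) + sigma * int_0^t exp(-theta (t-s)) dB_s.
The Itô integral has mean 0 and (by the Itô isometry) variance sigma^2 * int_0^t exp(-2 theta (t - s)) ds = sigma^2 * (1 - exp(-2 theta t)) / (2 theta).
With theta = 2/3, sigma = 4/3, x_0 = 3:
  E[X_t] = 3 * exp(-2/3 t) = 3*exp(-2*t/3)
  Var(X_t) = (4/3)^2 * (1 - exp(-2*2/3 t)) / (2 * 2/3) = 4/3 - 4*exp(-4*t/3)/3.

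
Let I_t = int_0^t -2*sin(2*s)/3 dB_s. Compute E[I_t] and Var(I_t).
E[I_t] = 0; Var(I_t) = 2*t/9 - sin(4*t)/18

The Itô integral of a deterministic integrand f(s) has mean 0 because each increment f(s) * (B_{s+ds} - B_s) has mean 0. By the Itô isometry:
  Var( int_0^t f(s) dB_s ) = E[ (int_0^t f(s) dB_s)^2 ] = int_0^t f(s)^2 ds.
Here f(s) = -2*sin(2*s)/3, so f(s)^2 = 4*sin(2*s)^2/9. Integrate:
  int_0^t (4*sin(2*s)^2/9) ds = 2*t/9 - sin(4*t)/18.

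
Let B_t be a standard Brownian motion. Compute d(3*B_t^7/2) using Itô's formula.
d(3*B_t^7/2) = (63*B_t^5/2) dt + (21*B_t^6/2) dB_t

Itô's formula for f(B_t) gives d f(B_t) = f'(B_t) dB_t + (1/2) f''(B_t) dt. Compute derivatives of f(x) = 3*x^7/2:
  f'(x)  = 21*x^6/2
  f''(x) = 63*x^5
Substitute x = B_t and multiply the f'' term by 1/2:
  drift     = (1/2) * (63*x^5) evaluated at B_t = 63*B_t^5/2
  diffusion = (21*x^6/2) evaluated at B_t = 21*B_t^6/2
Therefore d(3*B_t^7/2) = (63*B_t^5/2) dt + (21*B_t^6/2) dB_t.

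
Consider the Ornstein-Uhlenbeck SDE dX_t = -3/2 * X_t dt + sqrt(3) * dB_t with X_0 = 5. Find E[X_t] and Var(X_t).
E[X_t] = 5*exp(-3*t/2); Var(X_t) = 1 - exp(-3*t)

The OU SDE dX = -theta X dt + sigma dB admits the integrating factor exp(theta t): d(exp(theta t) X_t) = sigma exp(theta t) dB_t. Integrating from 0 to t:
  X_t = x_0 * exp(-theta t) + sigma * int_0^t exp(-theta (t-s)) dB_s.
The Itô integral has mean 0 and (by the Itô isometry) variance sigma^2 * int_0^t exp(-2 theta (t - s)) ds = sigma^2 * (1 - exp(-2 theta t)) / (2 theta).
With theta = 3/2, sigma = sqrt(3), x_0 = 5:
  E[X_t] = 5 * exp(-3/2 t) = 5*exp(-3*t/2)
  Var(X_t) = (sqrt(3))^2 * (1 - exp(-2*3/2 t)) / (2 * 3/2) = 1 - exp(-3*t).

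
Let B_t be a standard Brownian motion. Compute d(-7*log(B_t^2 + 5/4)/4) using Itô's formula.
d(-7*log(B_t^2 + 5/4)/4) = (7*(4*B_t^2 - 5)/(4*B_t^2 + 5)^2) dt + (-14*B_t/(4*B_t^2 + 5)) dB_t

Itô's formula for f(B_t) gives d f(B_t) = f'(B_t) dB_t + (1/2) f''(B_t) dt. Compute derivatives of f(x) = -7*log(x^2 + 5/4)/4:
  f'(x)  = -14*x/(4*x^2 + 5)
  f''(x) = 14*(4*x^2 - 5)/(4*x^2 + 5)^2
Substitute x = B_t and multiply the f'' term by 1/2:
  drift     = (1/2) * (14*(4*x^2 - 5)/(4*x^2 + 5)^2) evaluated at B_t = 7*(4*B_t^2 - 5)/(4*B_t^2 + 5)^2
  diffusion = (-14*x/(4*x^2 + 5)) evaluated at B_t = -14*B_t/(4*B_t^2 + 5)
Therefore d(-7*log(B_t^2 + 5/4)/4) = (7*(4*B_t^2 - 5)/(4*B_t^2 + 5)^2) dt + (-14*B_t/(4*B_t^2 + 5)) dB_t.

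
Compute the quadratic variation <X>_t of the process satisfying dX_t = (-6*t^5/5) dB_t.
<X>_t = 36*t^11/275

For an Itô process dX_t = a(t) dt + b(t) dB_t, the quadratic variation is <X>_t = int_0^t b(s)^2 ds (the drift term does not contribute). Here b(s) = -6*s^5/5, so
  b(s)^2 = 36*s^10/25.
Integrating from 0 to t:
  <X>_t = int_0^t (36*s^10/25) ds = 36*t^11/275.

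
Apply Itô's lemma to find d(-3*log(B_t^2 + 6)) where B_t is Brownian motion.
d(-3*log(B_t^2 + 6)) = (3*(B_t^2 - 6)/(B_t^2 + 6)^2) dt + (-6*B_t/(B_t^2 + 6)) dB_t

Itô's formula for f(B_t) gives d f(B_t) = f'(B_t) dB_t + (1/2) f''(B_t) dt. Compute derivatives of f(x) = -3*log(x^2 + 6):
  f'(x)  = -6*x/(x^2 + 6)
  f''(x) = 6*(x^2 - 6)/(x^2 + 6)^2
Substitute x = B_t and multiply the f'' term by 1/2:
  drift     = (1/2) * (6*(x^2 - 6)/(x^2 + 6)^2) evaluated at B_t = 3*(B_t^2 - 6)/(B_t^2 + 6)^2
  diffusion = (-6*x/(x^2 + 6)) evaluated at B_t = -6*B_t/(B_t^2 + 6)
Therefore d(-3*log(B_t^2 + 6)) = (3*(B_t^2 - 6)/(B_t^2 + 6)^2) dt + (-6*B_t/(B_t^2 + 6)) dB_t.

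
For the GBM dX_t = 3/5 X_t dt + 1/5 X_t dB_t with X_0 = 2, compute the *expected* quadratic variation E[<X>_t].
E[<X>_t] = 4*exp(31*t/25)/31 - 4/31

<X>_t = int_0^t ((1/5) * X_s)^2 ds. Taking expectation inside the integral: E[<X>_t] = (1/5)^2 * int_0^t E[X_s^2] ds. For GBM, E[X_s^2] = x_0^2 * exp((2 mu + sigma^2) s). Integrating:
  E[<X>_t] = (1/5)^2 * 2^2 * (exp((2*(3/5) + (1/5)^2) t) - 1) / (2*(3/5) + (1/5)^2)
           = (1/5)^2 * 2^2 * (exp((31/25) t) - 1) / (31/25) = 4*exp(31*t/25)/31 - 4/31.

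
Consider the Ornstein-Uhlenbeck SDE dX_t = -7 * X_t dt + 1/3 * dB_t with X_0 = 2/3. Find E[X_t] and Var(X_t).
E[X_t] = 2*exp(-7*t)/3; Var(X_t) = 1/126 - exp(-14*t)/126

The OU SDE dX = -theta X dt + sigma dB admits the integrating factor exp(theta t): d(exp(theta t) X_t) = sigma exp(theta t) dB_t. Integrating from 0 to t:
  X_t = x_0 * exp(-theta t) + sigma * int_0^t exp(-theta (t-s)) dB_s.
The Itô integral has mean 0 and (by the Itô isometry) variance sigma^2 * int_0^t exp(-2 theta (t - s)) ds = sigma^2 * (1 - exp(-2 theta t)) / (2 theta).
With theta = 7, sigma = 1/3, x_0 = 2/3:
  E[X_t] = 2/3 * exp(-7 t) = 2*exp(-7*t)/3
  Var(X_t) = (1/3)^2 * (1 - exp(-2*7 t)) / (2 * 7) = 1/126 - exp(-14*t)/126.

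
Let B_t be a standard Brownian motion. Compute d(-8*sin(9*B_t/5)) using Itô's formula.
d(-8*sin(9*B_t/5)) = (324*sin(9*B_t/5)/25) dt + (-72*cos(9*B_t/5)/5) dB_t

Itô's formula for f(B_t) gives d f(B_t) = f'(B_t) dB_t + (1/2) f''(B_t) dt. Compute derivatives of f(x) = -8*sin(9*x/5):
  f'(x)  = -72*cos(9*x/5)/5
  f''(x) = 648*sin(9*x/5)/25
Substitute x = B_t and multiply the f'' term by 1/2:
  drift     = (1/2) * (648*sin(9*x/5)/25) evaluated at B_t = 324*sin(9*B_t/5)/25
  diffusion = (-72*cos(9*x/5)/5) evaluated at B_t = -72*cos(9*B_t/5)/5
Therefore d(-8*sin(9*B_t/5)) = (324*sin(9*B_t/5)/25) dt + (-72*cos(9*B_t/5)/5) dB_t.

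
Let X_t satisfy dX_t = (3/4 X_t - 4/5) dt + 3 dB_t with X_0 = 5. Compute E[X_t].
E[X_t] = 59*exp(3*t/4)/15 + 16/15

Taking expectations and using E[dB_t] = 0, the mean m(t) = E[X_t] satisfies the ODE m'(t) = a m(t) + b with m(0) = x_0. With a = 3/4, b = -4/5, x_0 = 5, the solution is
  m(t) = x_0 * exp(a t) + (b/a) * (exp(a t) - 1)
       = 5 * exp((3/4) t) + ((-4/5)/(3/4)) * (exp((3/4) t) - 1)
       = 59*exp(3*t/4)/15 + 16/15.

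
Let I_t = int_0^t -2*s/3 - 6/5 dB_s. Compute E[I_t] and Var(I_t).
E[I_t] = 0; Var(I_t) = 4*t*(25*t^2 + 135*t + 243)/675

The Itô integral of a deterministic integrand f(s) has mean 0 because each increment f(s) * (B_{s+ds} - B_s) has mean 0. By the Itô isometry:
  Var( int_0^t f(s) dB_s ) = E[ (int_0^t f(s) dB_s)^2 ] = int_0^t f(s)^2 ds.
Here f(s) = -2*s/3 - 6/5, so f(s)^2 = 4*(5*s + 9)^2/225. Integrate:
  int_0^t (4*(5*s + 9)^2/225) ds = 4*t*(25*t^2 + 135*t + 243)/675.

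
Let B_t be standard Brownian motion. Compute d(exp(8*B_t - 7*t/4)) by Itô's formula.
d(exp(8*B_t - 7*t/4)) = (121*exp(8*B_t - 7*t/4)/4) dt + (8*exp(8*B_t - 7*t/4)) dB_t

Itô's formula for f(t, x): d f(t, B_t) = (f_t + (1/2) f_xx) dt + f_x dB_t. Compute partials of f(t, x) = exp(-7*t/4 + 8*x):
  f_t(t,x)  = -7*exp(-7*t/4 + 8*x)/4
  f_x(t,x)  = 8*exp(-7*t/4 + 8*x)
  f_xx(t,x) = 64*exp(-7*t/4 + 8*x)
Assemble drift = f_t + (1/2) f_xx = 121*exp(-7*t/4 + 8*x)/4 and diffusion = f_x = 8*exp(-7*t/4 + 8*x). Substituting x = B_t:
  d(exp(8*B_t - 7*t/4)) = (121*exp(8*B_t - 7*t/4)/4) dt + (8*exp(8*B_t - 7*t/4)) dB_t.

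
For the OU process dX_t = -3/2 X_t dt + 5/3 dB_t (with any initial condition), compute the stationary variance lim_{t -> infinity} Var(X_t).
lim Var(X_t) = 25/27

The OU SDE dX = -theta X dt + sigma dB admits the integrating factor exp(theta t): d(exp(theta t) X_t) = sigma exp(theta t) dB_t. Integrating from 0 to t gives X_t = x_0 * exp(-theta t) + sigma * int_0^t exp(-theta (t-s)) dB_s for any initial x_0. The Itô integral has variance (by the Itô isometry) sigma^2 * int_0^t exp(-2 theta (t - s)) ds = sigma^2 * (1 - exp(-2 theta t)) / (2 theta), independent of x_0.
With theta = 3/2, sigma = 5/3:
  Var(X_t) = (5/3)^2 * (1 - exp(-2*3/2 t)) / (2 * 3/2) = 25/27 - 25*exp(-3*t)/27.
As t -> infinity, exp(-2*3/2 t) -> 0, so the stationary variance is sigma^2 / (2 theta) = 25/27.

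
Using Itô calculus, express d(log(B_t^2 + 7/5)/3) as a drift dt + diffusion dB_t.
d(log(B_t^2 + 7/5)/3) = (5*(7 - 5*B_t^2)/(3*(5*B_t^2 + 7)^2)) dt + (10*B_t/(3*(5*B_t^2 + 7))) dB_t

Itô's formula for f(B_t) gives d f(B_t) = f'(B_t) dB_t + (1/2) f''(B_t) dt. Compute derivatives of f(x) = log(x^2 + 7/5)/3:
  f'(x)  = 10*x/(3*(5*x^2 + 7))
  f''(x) = 10*(7 - 5*x^2)/(3*(5*x^2 + 7)^2)
Substitute x = B_t and multiply the f'' term by 1/2:
  drift     = (1/2) * (10*(7 - 5*x^2)/(3*(5*x^2 + 7)^2)) evaluated at B_t = 5*(7 - 5*B_t^2)/(3*(5*B_t^2 + 7)^2)
  diffusion = (10*x/(3*(5*x^2 + 7))) evaluated at B_t = 10*B_t/(3*(5*B_t^2 + 7))
Therefore d(log(B_t^2 + 7/5)/3) = (5*(7 - 5*B_t^2)/(3*(5*B_t^2 + 7)^2)) dt + (10*B_t/(3*(5*B_t^2 + 7))) dB_t.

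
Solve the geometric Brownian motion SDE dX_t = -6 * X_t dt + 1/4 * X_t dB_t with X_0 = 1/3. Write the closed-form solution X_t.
X_t = 1/3 * exp((-193/32) * t + (1/4) * B_t)

For GBM dX = mu X dt + sigma X dB with X_0 = x_0, apply Itô to Y = log X: dY = (mu - sigma^2/2) dt + sigma dB, so Y_t = log(x_0) + (mu - sigma^2/2) t + sigma B_t and hence X_t = x_0 * exp((mu - sigma^2/2) t + sigma B_t).
With mu = -6, sigma = 1/4, x_0 = 1/3, this gives:
  X_t = 1/3 * exp((-193/32) * t + (1/4) * B_t).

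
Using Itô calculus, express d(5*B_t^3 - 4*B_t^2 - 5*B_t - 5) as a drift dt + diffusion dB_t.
d(5*B_t^3 - 4*B_t^2 - 5*B_t - 5) = (15*B_t - 4) dt + (15*B_t^2 - 8*B_t - 5) dB_t

Itô's formula for f(B_t) gives d f(B_t) = f'(B_t) dB_t + (1/2) f''(B_t) dt. Compute derivatives of f(x) = 5*x^3 - 4*x^2 - 5*x - 5:
  f'(x)  = 15*x^2 - 8*x - 5
  f''(x) = 30*x - 8
Substitute x = B_t and multiply the f'' term by 1/2:
  drift     = (1/2) * (30*x - 8) evaluated at B_t = 15*B_t - 4
  diffusion = (15*x^2 - 8*x - 5) evaluated at B_t = 15*B_t^2 - 8*B_t - 5
Therefore d(5*B_t^3 - 4*B_t^2 - 5*B_t - 5) = (15*B_t - 4) dt + (15*B_t^2 - 8*B_t - 5) dB_t.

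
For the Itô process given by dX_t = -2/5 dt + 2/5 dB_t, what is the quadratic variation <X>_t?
<X>_t = 4*t/25

For an Itô process dX_t = a(t) dt + b(t) dB_t, the quadratic variation is <X>_t = int_0^t b(s)^2 ds (the drift term does not contribute). Here b(s) = 2/5, so
  b(s)^2 = 4/25.
Integrating from 0 to t:
  <X>_t = int_0^t (4/25) ds = 4*t/25.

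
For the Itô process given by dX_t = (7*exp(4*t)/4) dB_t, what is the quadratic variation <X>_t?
<X>_t = 49*exp(8*t)/128 - 49/128

For an Itô process dX_t = a(t) dt + b(t) dB_t, the quadratic variation is <X>_t = int_0^t b(s)^2 ds (the drift term does not contribute). Here b(s) = 7*exp(4*s)/4, so
  b(s)^2 = 49*exp(8*s)/16.
Integrating from 0 to t:
  <X>_t = int_0^t (49*exp(8*s)/16) ds = 49*exp(8*t)/128 - 49/128.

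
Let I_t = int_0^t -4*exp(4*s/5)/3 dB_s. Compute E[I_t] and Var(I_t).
E[I_t] = 0; Var(I_t) = 10*exp(8*t/5)/9 - 10/9

The Itô integral of a deterministic integrand f(s) has mean 0 because each increment f(s) * (B_{s+ds} - B_s) has mean 0. By the Itô isometry:
  Var( int_0^t f(s) dB_s ) = E[ (int_0^t f(s) dB_s)^2 ] = int_0^t f(s)^2 ds.
Here f(s) = -4*exp(4*s/5)/3, so f(s)^2 = 16*exp(8*s/5)/9. Integrate:
  int_0^t (16*exp(8*s/5)/9) ds = 10*exp(8*t/5)/9 - 10/9.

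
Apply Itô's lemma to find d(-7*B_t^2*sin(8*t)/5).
d(-7*B_t^2*sin(8*t)/5) = (-56*B_t^2*cos(8*t)/5 - 7*sin(8*t)/5) dt + (-14*B_t*sin(8*t)/5) dB_t

Itô's formula for f(t, x): d f(t, B_t) = (f_t + (1/2) f_xx) dt + f_x dB_t. Compute partials of f(t, x) = -7*x^2*sin(8*t)/5:
  f_t(t,x)  = -56*x^2*cos(8*t)/5
  f_x(t,x)  = -14*x*sin(8*t)/5
  f_xx(t,x) = -14*sin(8*t)/5
Assemble drift = f_t + (1/2) f_xx = -56*x^2*cos(8*t)/5 - 7*sin(8*t)/5 and diffusion = f_x = -14*x*sin(8*t)/5. Substituting x = B_t:
  d(-7*B_t^2*sin(8*t)/5) = (-56*B_t^2*cos(8*t)/5 - 7*sin(8*t)/5) dt + (-14*B_t*sin(8*t)/5) dB_t.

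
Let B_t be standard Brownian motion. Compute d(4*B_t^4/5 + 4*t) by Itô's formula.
d(4*B_t^4/5 + 4*t) = (24*B_t^2/5 + 4) dt + (16*B_t^3/5) dB_t

Itô's formula for f(t, x): d f(t, B_t) = (f_t + (1/2) f_xx) dt + f_x dB_t. Compute partials of f(t, x) = 4*t + 4*x^4/5:
  f_t(t,x)  = 4
  f_x(t,x)  = 16*x^3/5
  f_xx(t,x) = 48*x^2/5
Assemble drift = f_t + (1/2) f_xx = 24*x^2/5 + 4 and diffusion = f_x = 16*x^3/5. Substituting x = B_t:
  d(4*B_t^4/5 + 4*t) = (24*B_t^2/5 + 4) dt + (16*B_t^3/5) dB_t.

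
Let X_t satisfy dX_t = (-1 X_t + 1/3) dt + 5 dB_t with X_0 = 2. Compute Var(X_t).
Var(X_t) = 25/2 - 25*exp(-2*t)/2

The variance V(t) = Var(X_t) satisfies V'(t) = 2 a V(t) + c^2 with V(0) = 0 (drift coefficient is linear in X, diffusion is constant). With a = -1, c = 5, the solution is
  V(t) = (c^2 / (2 a)) * (exp(2 a t) - 1)
       = (5^2 / (2*(-1))) * (exp((-2) t) - 1)
       = 25/2 - 25*exp(-2*t)/2.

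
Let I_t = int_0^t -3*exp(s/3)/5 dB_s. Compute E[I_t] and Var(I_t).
E[I_t] = 0; Var(I_t) = 27*exp(2*t/3)/50 - 27/50

The Itô integral of a deterministic integrand f(s) has mean 0 because each increment f(s) * (B_{s+ds} - B_s) has mean 0. By the Itô isometry:
  Var( int_0^t f(s) dB_s ) = E[ (int_0^t f(s) dB_s)^2 ] = int_0^t f(s)^2 ds.
Here f(s) = -3*exp(s/3)/5, so f(s)^2 = 9*exp(2*s/3)/25. Integrate:
  int_0^t (9*exp(2*s/3)/25) ds = 27*exp(2*t/3)/50 - 27/50.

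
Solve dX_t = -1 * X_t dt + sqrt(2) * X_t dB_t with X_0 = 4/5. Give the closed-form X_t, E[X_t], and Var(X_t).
X_t = 4/5 * exp((-2) t + (sqrt(2)) B_t); E[X_t] = 4*exp(-t)/5; Var(X_t) = 16/25 - 16*exp(-2*t)/25

For GBM dX = mu X dt + sigma X dB with X_0 = x_0, apply Itô to Y = log X: dY = (mu - sigma^2/2) dt + sigma dB, so Y_t = log(x_0) + (mu - sigma^2/2) t + sigma B_t and hence X_t = x_0 * exp((mu - sigma^2/2) t + sigma B_t).
With mu = -1, sigma = sqrt(2), x_0 = 4/5, this gives:
  X_t = 4/5 * exp((-2) * t + (sqrt(2)) * B_t).
Since sigma*B_t ~ Normal(0, sigma^2 t), E[exp(sigma*B_t)] = exp(sigma^2 t / 2); so E[X_t] = x_0 * exp((mu - sigma^2/2) t) * exp(sigma^2 t / 2) = x_0 * exp(mu t) = 4*exp(-t)/5.
Var(X_t) = E[X_t^2] - (E[X_t])^2 = x_0^2 * exp(2 mu t) * (exp(sigma^2 t) - 1) = 16/25 - 16*exp(-2*t)/25.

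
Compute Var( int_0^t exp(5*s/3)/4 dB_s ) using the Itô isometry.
Var = 3*exp(10*t/3)/160 - 3/160

The Itô integral of a deterministic integrand f(s) has mean 0 because each increment f(s) * (B_{s+ds} - B_s) has mean 0. By the Itô isometry:
  Var( int_0^t f(s) dB_s ) = E[ (int_0^t f(s) dB_s)^2 ] = int_0^t f(s)^2 ds.
Here f(s) = exp(5*s/3)/4, so f(s)^2 = exp(10*s/3)/16. Integrate:
  int_0^t (exp(10*s/3)/16) ds = 3*exp(10*t/3)/160 - 3/160.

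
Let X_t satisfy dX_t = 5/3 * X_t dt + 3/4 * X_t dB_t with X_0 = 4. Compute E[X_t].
E[X_t] = 4*exp(5*t/3)

For GBM dX = mu X dt + sigma X dB with X_0 = x_0, apply Itô to Y = log X: dY = (mu - sigma^2/2) dt + sigma dB, so Y_t = log(x_0) + (mu - sigma^2/2) t + sigma B_t and hence X_t = x_0 * exp((mu - sigma^2/2) t + sigma B_t).
With mu = 5/3, sigma = 3/4, x_0 = 4, this gives:
  X_t = 4 * exp((133/96) * t + (3/4) * B_t).
Since sigma*B_t ~ Normal(0, sigma^2 t), E[exp(sigma*B_t)] = exp(sigma^2 t / 2); so E[X_t] = x_0 * exp((mu - sigma^2/2) t) * exp(sigma^2 t / 2) = x_0 * exp(mu t) = 4*exp(5*t/3).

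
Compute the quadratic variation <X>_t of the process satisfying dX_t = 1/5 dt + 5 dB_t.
<X>_t = 25*t

For an Itô process dX_t = a(t) dt + b(t) dB_t, the quadratic variation is <X>_t = int_0^t b(s)^2 ds (the drift term does not contribute). Here b(s) = 5, so
  b(s)^2 = 25.
Integrating from 0 to t:
  <X>_t = int_0^t (25) ds = 25*t.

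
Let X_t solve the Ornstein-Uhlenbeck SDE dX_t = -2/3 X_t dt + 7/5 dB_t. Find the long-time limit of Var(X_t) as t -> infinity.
lim Var(X_t) = 147/100

The OU SDE dX = -theta X dt + sigma dB admits the integrating factor exp(theta t): d(exp(theta t) X_t) = sigma exp(theta t) dB_t. Integrating from 0 to t gives X_t = x_0 * exp(-theta t) + sigma * int_0^t exp(-theta (t-s)) dB_s for any initial x_0. The Itô integral has variance (by the Itô isometry) sigma^2 * int_0^t exp(-2 theta (t - s)) ds = sigma^2 * (1 - exp(-2 theta t)) / (2 theta), independent of x_0.
With theta = 2/3, sigma = 7/5:
  Var(X_t) = (7/5)^2 * (1 - exp(-2*2/3 t)) / (2 * 2/3) = 147/100 - 147*exp(-4*t/3)/100.
As t -> infinity, exp(-2*2/3 t) -> 0, so the stationary variance is sigma^2 / (2 theta) = 147/100.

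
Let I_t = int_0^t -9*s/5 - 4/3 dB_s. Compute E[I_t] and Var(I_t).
E[I_t] = 0; Var(I_t) = t*(243*t^2 + 540*t + 400)/225

The Itô integral of a deterministic integrand f(s) has mean 0 because each increment f(s) * (B_{s+ds} - B_s) has mean 0. By the Itô isometry:
  Var( int_0^t f(s) dB_s ) = E[ (int_0^t f(s) dB_s)^2 ] = int_0^t f(s)^2 ds.
Here f(s) = -9*s/5 - 4/3, so f(s)^2 = (27*s + 20)^2/225. Integrate:
  int_0^t ((27*s + 20)^2/225) ds = t*(243*t^2 + 540*t + 400)/225.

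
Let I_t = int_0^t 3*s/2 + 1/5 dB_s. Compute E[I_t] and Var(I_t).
E[I_t] = 0; Var(I_t) = t*(75*t^2 + 30*t + 4)/100

The Itô integral of a deterministic integrand f(s) has mean 0 because each increment f(s) * (B_{s+ds} - B_s) has mean 0. By the Itô isometry:
  Var( int_0^t f(s) dB_s ) = E[ (int_0^t f(s) dB_s)^2 ] = int_0^t f(s)^2 ds.
Here f(s) = 3*s/2 + 1/5, so f(s)^2 = (15*s + 2)^2/100. Integrate:
  int_0^t ((15*s + 2)^2/100) ds = t*(75*t^2 + 30*t + 4)/100.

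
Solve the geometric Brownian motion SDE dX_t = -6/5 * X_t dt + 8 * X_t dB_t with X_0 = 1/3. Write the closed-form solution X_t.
X_t = 1/3 * exp((-166/5) * t + (8) * B_t)

For GBM dX = mu X dt + sigma X dB with X_0 = x_0, apply Itô to Y = log X: dY = (mu - sigma^2/2) dt + sigma dB, so Y_t = log(x_0) + (mu - sigma^2/2) t + sigma B_t and hence X_t = x_0 * exp((mu - sigma^2/2) t + sigma B_t).
With mu = -6/5, sigma = 8, x_0 = 1/3, this gives:
  X_t = 1/3 * exp((-166/5) * t + (8) * B_t).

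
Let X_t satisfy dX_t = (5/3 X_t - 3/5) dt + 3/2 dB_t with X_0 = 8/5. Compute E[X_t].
E[X_t] = 31*exp(5*t/3)/25 + 9/25

Taking expectations and using E[dB_t] = 0, the mean m(t) = E[X_t] satisfies the ODE m'(t) = a m(t) + b with m(0) = x_0. With a = 5/3, b = -3/5, x_0 = 8/5, the solution is
  m(t) = x_0 * exp(a t) + (b/a) * (exp(a t) - 1)
       = (8/5) * exp((5/3) t) + ((-3/5)/(5/3)) * (exp((5/3) t) - 1)
       = 31*exp(5*t/3)/25 + 9/25.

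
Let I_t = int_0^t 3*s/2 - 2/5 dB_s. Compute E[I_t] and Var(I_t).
E[I_t] = 0; Var(I_t) = t*(75*t^2 - 60*t + 16)/100

The Itô integral of a deterministic integrand f(s) has mean 0 because each increment f(s) * (B_{s+ds} - B_s) has mean 0. By the Itô isometry:
  Var( int_0^t f(s) dB_s ) = E[ (int_0^t f(s) dB_s)^2 ] = int_0^t f(s)^2 ds.
Here f(s) = 3*s/2 - 2/5, so f(s)^2 = (15*s - 4)^2/100. Integrate:
  int_0^t ((15*s - 4)^2/100) ds = t*(75*t^2 - 60*t + 16)/100.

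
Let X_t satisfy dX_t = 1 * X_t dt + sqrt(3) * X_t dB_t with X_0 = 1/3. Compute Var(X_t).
Var(X_t) = (exp(3*t) - 1)*exp(2*t)/9

For GBM dX = mu X dt + sigma X dB with X_0 = x_0, apply Itô to Y = log X: dY = (mu - sigma^2/2) dt + sigma dB, so Y_t = log(x_0) + (mu - sigma^2/2) t + sigma B_t and hence X_t = x_0 * exp((mu - sigma^2/2) t + sigma B_t).
With mu = 1, sigma = sqrt(3), x_0 = 1/3, this gives:
  X_t = 1/3 * exp((-1/2) * t + (sqrt(3)) * B_t).
Since sigma*B_t ~ Normal(0, sigma^2 t), E[exp(sigma*B_t)] = exp(sigma^2 t / 2); so E[X_t] = x_0 * exp((mu - sigma^2/2) t) * exp(sigma^2 t / 2) = x_0 * exp(mu t) = exp(t)/3.
Var(X_t) = E[X_t^2] - (E[X_t])^2 = x_0^2 * exp(2 mu t) * (exp(sigma^2 t) - 1) = (exp(3*t) - 1)*exp(2*t)/9.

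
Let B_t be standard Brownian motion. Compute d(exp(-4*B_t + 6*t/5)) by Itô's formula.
d(exp(-4*B_t + 6*t/5)) = (46*exp(-4*B_t + 6*t/5)/5) dt + (-4*exp(-4*B_t + 6*t/5)) dB_t

Itô's formula for f(t, x): d f(t, B_t) = (f_t + (1/2) f_xx) dt + f_x dB_t. Compute partials of f(t, x) = exp(6*t/5 - 4*x):
  f_t(t,x)  = 6*exp(6*t/5 - 4*x)/5
  f_x(t,x)  = -4*exp(6*t/5 - 4*x)
  f_xx(t,x) = 16*exp(6*t/5 - 4*x)
Assemble drift = f_t + (1/2) f_xx = 46*exp(6*t/5 - 4*x)/5 and diffusion = f_x = -4*exp(6*t/5 - 4*x). Substituting x = B_t:
  d(exp(-4*B_t + 6*t/5)) = (46*exp(-4*B_t + 6*t/5)/5) dt + (-4*exp(-4*B_t + 6*t/5)) dB_t.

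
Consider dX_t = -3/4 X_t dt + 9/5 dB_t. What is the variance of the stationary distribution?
lim Var(X_t) = 54/25

The OU SDE dX = -theta X dt + sigma dB admits the integrating factor exp(theta t): d(exp(theta t) X_t) = sigma exp(theta t) dB_t. Integrating from 0 to t gives X_t = x_0 * exp(-theta t) + sigma * int_0^t exp(-theta (t-s)) dB_s for any initial x_0. The Itô integral has variance (by the Itô isometry) sigma^2 * int_0^t exp(-2 theta (t - s)) ds = sigma^2 * (1 - exp(-2 theta t)) / (2 theta), independent of x_0.
With theta = 3/4, sigma = 9/5:
  Var(X_t) = (9/5)^2 * (1 - exp(-2*3/4 t)) / (2 * 3/4) = 54/25 - 54*exp(-3*t/2)/25.
As t -> infinity, exp(-2*3/4 t) -> 0, so the stationary variance is sigma^2 / (2 theta) = 54/25.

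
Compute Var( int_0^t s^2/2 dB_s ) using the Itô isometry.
Var = t^5/20

The Itô integral of a deterministic integrand f(s) has mean 0 because each increment f(s) * (B_{s+ds} - B_s) has mean 0. By the Itô isometry:
  Var( int_0^t f(s) dB_s ) = E[ (int_0^t f(s) dB_s)^2 ] = int_0^t f(s)^2 ds.
Here f(s) = s^2/2, so f(s)^2 = s^4/4. Integrate:
  int_0^t (s^4/4) ds = t^5/20.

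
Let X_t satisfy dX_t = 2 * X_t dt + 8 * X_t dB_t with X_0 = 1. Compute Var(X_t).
Var(X_t) = exp(68*t) - exp(4*t)

For GBM dX = mu X dt + sigma X dB with X_0 = x_0, apply Itô to Y = log X: dY = (mu - sigma^2/2) dt + sigma dB, so Y_t = log(x_0) + (mu - sigma^2/2) t + sigma B_t and hence X_t = x_0 * exp((mu - sigma^2/2) t + sigma B_t).
With mu = 2, sigma = 8, x_0 = 1, this gives:
  X_t = 1 * exp((-30) * t + (8) * B_t).
Since sigma*B_t ~ Normal(0, sigma^2 t), E[exp(sigma*B_t)] = exp(sigma^2 t / 2); so E[X_t] = x_0 * exp((mu - sigma^2/2) t) * exp(sigma^2 t / 2) = x_0 * exp(mu t) = exp(2*t).
Var(X_t) = E[X_t^2] - (E[X_t])^2 = x_0^2 * exp(2 mu t) * (exp(sigma^2 t) - 1) = exp(68*t) - exp(4*t).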